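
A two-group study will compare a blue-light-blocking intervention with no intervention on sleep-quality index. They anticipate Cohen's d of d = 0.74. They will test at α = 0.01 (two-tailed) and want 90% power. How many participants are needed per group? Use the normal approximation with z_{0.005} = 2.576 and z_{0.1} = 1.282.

n = 55 per group

For two independent groups with equal n: n = 2·((z_{α/2} + z_β) / d)².
z_{α/2} + z_β = 2.576 + 1.282 = 3.858.
n = 2 × (3.858 / 0.74)² = 2 × 5.214² = 2 × 27.18 = 54.4.
Round up to the next whole participant.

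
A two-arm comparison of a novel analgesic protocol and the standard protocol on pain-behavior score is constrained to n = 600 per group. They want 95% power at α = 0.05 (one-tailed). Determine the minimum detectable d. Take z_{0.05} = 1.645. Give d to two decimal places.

For two independent groups of n = 600 each: d_min = (z_{α} + z_β)·√(2/n).
z-sum = 1.645 + 1.645 = 3.290.
d_min = 3.290 × √(2/600) = 3.290 × 0.0577 = 0.190.

d_min ≈ 0.19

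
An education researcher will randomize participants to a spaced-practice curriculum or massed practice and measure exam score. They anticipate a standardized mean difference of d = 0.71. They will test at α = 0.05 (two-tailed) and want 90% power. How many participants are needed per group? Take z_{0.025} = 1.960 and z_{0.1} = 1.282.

n = 42 per group

For two independent groups with equal n: n = 2·((z_{α/2} + z_β) / d)².
z_{α/2} + z_β = 1.960 + 1.282 = 3.242.
n = 2 × (3.242 / 0.71)² = 2 × 4.566² = 2 × 20.85 = 41.7.
Round up to the next whole participant.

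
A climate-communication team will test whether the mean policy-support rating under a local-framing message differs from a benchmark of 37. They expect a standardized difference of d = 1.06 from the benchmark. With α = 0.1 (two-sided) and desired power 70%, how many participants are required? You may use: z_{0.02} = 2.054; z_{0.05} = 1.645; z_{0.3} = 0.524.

For a one-sample test: n = ((z_{α/2} + z_β) / d)².
z_{α/2} + z_β = 1.645 + 0.524 = 2.169.
n = (2.169 / 1.06)² = 2.046² = 4.19.
Round up.

n = 5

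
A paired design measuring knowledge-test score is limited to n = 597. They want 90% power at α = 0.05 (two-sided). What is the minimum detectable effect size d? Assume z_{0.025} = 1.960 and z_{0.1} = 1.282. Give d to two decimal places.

d_min ≈ 0.13

For a single sample (or paired design) of n = 597: d_min = (z_{α/2} + z_β)/√n.
z-sum = 1.960 + 1.282 = 3.242.
d_min = 3.242 / √597 = 3.242 / 24.434 = 0.133.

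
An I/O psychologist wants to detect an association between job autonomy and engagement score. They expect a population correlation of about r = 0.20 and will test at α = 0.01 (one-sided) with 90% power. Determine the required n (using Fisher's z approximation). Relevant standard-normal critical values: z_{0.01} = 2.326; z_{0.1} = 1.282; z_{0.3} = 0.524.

n = 320

Fisher's z: C = ½·ln((1+r)/(1−r)) = ½·ln(1.5000) = 0.2027.
n = ((z_{α} + z_β)/C)² + 3.
(2.326 + 1.282) / 0.2027 = 3.608 / 0.2027 = 17.800.
n = 17.800² + 3 = 316.83 + 3 = 319.8.
Round up.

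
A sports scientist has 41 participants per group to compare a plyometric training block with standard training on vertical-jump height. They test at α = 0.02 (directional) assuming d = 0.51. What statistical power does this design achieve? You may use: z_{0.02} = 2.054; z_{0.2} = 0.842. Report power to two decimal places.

power ≈ 0.60

For two equal groups, power = Φ(d·√(n/2) − z_{α}).
d·√(n/2) = 0.51 × √(41/2) = 0.51 × 4.528 = 2.309.
z_β = 2.309 − 2.054 = 0.255.
Power = Φ(0.255) = 0.601.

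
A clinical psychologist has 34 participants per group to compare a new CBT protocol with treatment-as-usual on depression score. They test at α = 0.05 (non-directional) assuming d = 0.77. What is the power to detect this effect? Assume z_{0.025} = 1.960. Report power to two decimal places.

For two equal groups, power = Φ(d·√(n/2) − z_{α/2}).
d·√(n/2) = 0.77 × √(34/2) = 0.77 × 4.123 = 3.175.
z_β = 3.175 − 1.960 = 1.215.
Power = Φ(1.215) = 0.888.

power ≈ 0.89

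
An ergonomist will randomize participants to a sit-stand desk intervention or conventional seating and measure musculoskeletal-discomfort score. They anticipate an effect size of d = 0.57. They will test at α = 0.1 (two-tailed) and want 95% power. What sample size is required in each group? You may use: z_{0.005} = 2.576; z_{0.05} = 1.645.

For two independent groups with equal n: n = 2·((z_{α/2} + z_β) / d)².
z_{α/2} + z_β = 1.645 + 1.645 = 3.290.
n = 2 × (3.290 / 0.57)² = 2 × 5.772² = 2 × 33.32 = 66.6.
Round up to the next whole participant.

n = 67 per group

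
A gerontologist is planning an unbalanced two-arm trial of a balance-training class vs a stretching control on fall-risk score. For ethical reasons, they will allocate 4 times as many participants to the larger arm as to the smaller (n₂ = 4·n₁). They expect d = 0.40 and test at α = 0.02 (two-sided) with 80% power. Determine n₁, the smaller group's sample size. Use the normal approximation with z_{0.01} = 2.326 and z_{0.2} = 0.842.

n₁ = 79

With allocation ratio k = n₂/n₁ = 4, Var(x̄₁−x̄₂) = σ²(1/n₁ + 1/(k·n₁)) = σ²·(k+1)/(k·n₁).
So n₁ = (1 + 1/k)·((z_{α/2} + z_β)/d)² = 1.250 × (3.168/0.40)².
n₁ = 1.250 × 62.73 = 78.4.
Round up: n₁ = 79, giving n₂ = 4 × 79 = 316.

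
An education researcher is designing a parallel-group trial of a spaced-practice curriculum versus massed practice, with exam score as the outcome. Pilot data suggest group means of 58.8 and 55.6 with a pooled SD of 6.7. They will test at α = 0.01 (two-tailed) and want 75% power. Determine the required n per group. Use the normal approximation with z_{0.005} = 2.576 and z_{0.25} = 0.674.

Cohen's d = |M₁ − M₂| / SD_pooled = |58.8 − 55.6| / 6.7 = 3.2 / 6.7 = 0.478.
For two independent groups with equal n: n = 2·((z_{α/2} + z_β) / d)².
z_{α/2} + z_β = 2.576 + 0.674 = 3.250.
n = 2 × (3.250 / 0.478)² = 2 × 6.799² = 2 × 46.23 = 92.5.
Round up to the next whole participant.

n = 93 per group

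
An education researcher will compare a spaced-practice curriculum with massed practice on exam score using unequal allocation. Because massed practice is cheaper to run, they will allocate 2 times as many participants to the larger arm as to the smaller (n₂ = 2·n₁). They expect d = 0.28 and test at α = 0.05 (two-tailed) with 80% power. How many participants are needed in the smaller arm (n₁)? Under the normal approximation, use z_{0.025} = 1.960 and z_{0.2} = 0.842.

With allocation ratio k = n₂/n₁ = 2, Var(x̄₁−x̄₂) = σ²(1/n₁ + 1/(k·n₁)) = σ²·(k+1)/(k·n₁).
So n₁ = (1 + 1/k)·((z_{α/2} + z_β)/d)² = 1.500 × (2.802/0.28)².
n₁ = 1.500 × 100.14 = 150.2.
Round up: n₁ = 151, giving n₂ = 2 × 151 = 302.

n₁ = 151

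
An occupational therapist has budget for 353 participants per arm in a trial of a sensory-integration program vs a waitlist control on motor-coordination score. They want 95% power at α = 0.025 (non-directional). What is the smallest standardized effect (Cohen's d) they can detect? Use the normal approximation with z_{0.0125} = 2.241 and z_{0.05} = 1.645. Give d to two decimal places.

For two independent groups of n = 353 each: d_min = (z_{α/2} + z_β)·√(2/n).
z-sum = 2.241 + 1.645 = 3.886.
d_min = 3.886 × √(2/353) = 3.886 × 0.0753 = 0.293.

d_min ≈ 0.29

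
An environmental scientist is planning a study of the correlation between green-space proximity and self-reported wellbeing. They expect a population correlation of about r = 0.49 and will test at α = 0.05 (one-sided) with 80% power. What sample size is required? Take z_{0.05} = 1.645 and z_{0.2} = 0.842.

n = 25

Fisher's z: C = ½·ln((1+r)/(1−r)) = ½·ln(2.9216) = 0.5361.
n = ((z_{α} + z_β)/C)² + 3.
(1.645 + 0.842) / 0.5361 = 2.487 / 0.5361 = 4.639.
n = 4.639² + 3 = 21.52 + 3 = 24.5.
Round up.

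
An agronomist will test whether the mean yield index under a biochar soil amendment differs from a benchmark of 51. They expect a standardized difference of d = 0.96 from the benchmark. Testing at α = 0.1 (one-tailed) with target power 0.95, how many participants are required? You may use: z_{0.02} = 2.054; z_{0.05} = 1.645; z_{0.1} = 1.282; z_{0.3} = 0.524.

n = 10

For a one-sample test: n = ((z_{α} + z_β) / d)².
z_{α} + z_β = 1.282 + 1.645 = 2.927.
n = (2.927 / 0.96)² = 3.049² = 9.30.
Round up.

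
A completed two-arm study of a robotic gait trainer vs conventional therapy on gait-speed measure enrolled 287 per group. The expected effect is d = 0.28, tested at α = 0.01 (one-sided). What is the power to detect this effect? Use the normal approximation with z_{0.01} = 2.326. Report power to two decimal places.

For two equal groups, power = Φ(d·√(n/2) − z_{α}).
d·√(n/2) = 0.28 × √(287/2) = 0.28 × 11.979 = 3.354.
z_β = 3.354 − 2.326 = 1.028.
Power = Φ(1.028) = 0.848.

power ≈ 0.85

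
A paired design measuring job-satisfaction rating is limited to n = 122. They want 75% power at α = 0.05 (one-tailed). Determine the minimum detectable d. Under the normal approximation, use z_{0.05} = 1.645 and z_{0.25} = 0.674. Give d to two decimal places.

For a single sample (or paired design) of n = 122: d_min = (z_{α} + z_β)/√n.
z-sum = 1.645 + 0.674 = 2.319.
d_min = 2.319 / √122 = 2.319 / 11.045 = 0.210.

d_min ≈ 0.21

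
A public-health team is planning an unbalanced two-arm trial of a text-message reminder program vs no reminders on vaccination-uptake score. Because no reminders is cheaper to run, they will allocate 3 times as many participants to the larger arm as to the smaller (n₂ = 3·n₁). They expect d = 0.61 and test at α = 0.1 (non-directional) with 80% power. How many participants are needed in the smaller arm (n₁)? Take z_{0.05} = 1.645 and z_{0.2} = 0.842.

With allocation ratio k = n₂/n₁ = 3, Var(x̄₁−x̄₂) = σ²(1/n₁ + 1/(k·n₁)) = σ²·(k+1)/(k·n₁).
So n₁ = (1 + 1/k)·((z_{α/2} + z_β)/d)² = 1.333 × (2.487/0.61)².
n₁ = 1.333 × 16.62 = 22.2.
Round up: n₁ = 23, giving n₂ = 3 × 23 = 69.

n₁ = 23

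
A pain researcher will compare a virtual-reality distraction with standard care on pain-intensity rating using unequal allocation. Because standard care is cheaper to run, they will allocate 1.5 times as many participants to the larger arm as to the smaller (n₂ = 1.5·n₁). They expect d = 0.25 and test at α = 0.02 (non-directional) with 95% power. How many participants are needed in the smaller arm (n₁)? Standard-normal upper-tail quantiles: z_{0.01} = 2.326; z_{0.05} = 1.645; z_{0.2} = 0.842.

With allocation ratio k = n₂/n₁ = 1.5, Var(x̄₁−x̄₂) = σ²(1/n₁ + 1/(k·n₁)) = σ²·(k+1)/(k·n₁).
So n₁ = (1 + 1/k)·((z_{α/2} + z_β)/d)² = 1.667 × (3.971/0.25)².
n₁ = 1.667 × 252.30 = 420.5.
Round up: n₁ = 421, giving n₂ = ⌈1.5 × 421⌉ = ⌈631.5⌉ = 632.

n₁ = 421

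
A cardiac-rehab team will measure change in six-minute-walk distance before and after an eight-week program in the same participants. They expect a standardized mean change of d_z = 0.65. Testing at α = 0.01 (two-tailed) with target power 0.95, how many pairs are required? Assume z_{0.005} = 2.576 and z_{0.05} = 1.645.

n = 43 pairs

For a paired (one-sample on differences) test: n = ((z_{α/2} + z_β) / d)².
z_{α/2} + z_β = 2.576 + 1.645 = 4.221.
n = (4.221 / 0.65)² = 6.494² = 42.17.
Round up.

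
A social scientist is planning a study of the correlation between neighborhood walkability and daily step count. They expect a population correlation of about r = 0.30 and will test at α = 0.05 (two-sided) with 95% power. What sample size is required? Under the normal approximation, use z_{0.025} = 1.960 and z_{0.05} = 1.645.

Fisher's z: C = ½·ln((1+r)/(1−r)) = ½·ln(1.8571) = 0.3095.
n = ((z_{α/2} + z_β)/C)² + 3.
(1.960 + 1.645) / 0.3095 = 3.605 / 0.3095 = 11.648.
n = 11.648² + 3 = 135.67 + 3 = 138.7.
Round up.

n = 139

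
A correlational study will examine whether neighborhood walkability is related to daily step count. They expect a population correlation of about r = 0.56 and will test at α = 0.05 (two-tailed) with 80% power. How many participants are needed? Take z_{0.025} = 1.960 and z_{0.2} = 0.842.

n = 23

Fisher's z: C = ½·ln((1+r)/(1−r)) = ½·ln(3.5455) = 0.6328.
n = ((z_{α/2} + z_β)/C)² + 3.
(1.960 + 0.842) / 0.6328 = 2.802 / 0.6328 = 4.428.
n = 4.428² + 3 = 19.61 + 3 = 22.6.
Round up.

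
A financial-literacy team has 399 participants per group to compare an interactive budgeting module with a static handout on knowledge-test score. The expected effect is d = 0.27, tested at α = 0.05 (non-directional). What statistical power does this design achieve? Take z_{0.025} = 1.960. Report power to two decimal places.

For two equal groups, power = Φ(d·√(n/2) − z_{α/2}).
d·√(n/2) = 0.27 × √(399/2) = 0.27 × 14.124 = 3.814.
z_β = 3.814 − 1.960 = 1.854.
Power = Φ(1.854) = 0.968.

power ≈ 0.97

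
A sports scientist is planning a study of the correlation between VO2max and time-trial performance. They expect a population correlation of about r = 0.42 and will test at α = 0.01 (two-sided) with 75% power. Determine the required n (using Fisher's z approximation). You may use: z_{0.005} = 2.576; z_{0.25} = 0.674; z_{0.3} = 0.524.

Fisher's z: C = ½·ln((1+r)/(1−r)) = ½·ln(2.4483) = 0.4477.
n = ((z_{α/2} + z_β)/C)² + 3.
(2.576 + 0.674) / 0.4477 = 3.250 / 0.4477 = 7.259.
n = 7.259² + 3 = 52.70 + 3 = 55.7.
Round up.

n = 56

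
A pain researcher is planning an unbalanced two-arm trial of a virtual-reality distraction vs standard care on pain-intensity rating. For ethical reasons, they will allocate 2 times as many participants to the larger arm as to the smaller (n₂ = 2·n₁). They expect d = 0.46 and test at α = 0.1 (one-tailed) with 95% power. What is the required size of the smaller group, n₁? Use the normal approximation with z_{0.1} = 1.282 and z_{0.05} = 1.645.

With allocation ratio k = n₂/n₁ = 2, Var(x̄₁−x̄₂) = σ²(1/n₁ + 1/(k·n₁)) = σ²·(k+1)/(k·n₁).
So n₁ = (1 + 1/k)·((z_{α} + z_β)/d)² = 1.500 × (2.927/0.46)².
n₁ = 1.500 × 40.49 = 60.7.
Round up: n₁ = 61, giving n₂ = 2 × 61 = 122.

n₁ = 61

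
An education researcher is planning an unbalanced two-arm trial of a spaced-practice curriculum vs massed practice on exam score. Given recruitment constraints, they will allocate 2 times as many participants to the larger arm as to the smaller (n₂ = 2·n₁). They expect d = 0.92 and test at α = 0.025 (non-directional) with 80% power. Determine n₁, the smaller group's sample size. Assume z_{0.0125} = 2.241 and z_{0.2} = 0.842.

With allocation ratio k = n₂/n₁ = 2, Var(x̄₁−x̄₂) = σ²(1/n₁ + 1/(k·n₁)) = σ²·(k+1)/(k·n₁).
So n₁ = (1 + 1/k)·((z_{α/2} + z_β)/d)² = 1.500 × (3.083/0.92)².
n₁ = 1.500 × 11.23 = 16.8.
Round up: n₁ = 17, giving n₂ = 2 × 17 = 34.

n₁ = 17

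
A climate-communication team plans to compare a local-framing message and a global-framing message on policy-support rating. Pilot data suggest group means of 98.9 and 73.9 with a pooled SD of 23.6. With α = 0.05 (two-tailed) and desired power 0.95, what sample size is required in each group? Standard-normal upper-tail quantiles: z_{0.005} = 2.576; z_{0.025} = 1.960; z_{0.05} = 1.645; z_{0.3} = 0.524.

Cohen's d = |M₁ − M₂| / SD_pooled = |98.9 − 73.9| / 23.6 = 25.0 / 23.6 = 1.059.
For two independent groups with equal n: n = 2·((z_{α/2} + z_β) / d)².
z_{α/2} + z_β = 1.960 + 1.645 = 3.605.
n = 2 × (3.605 / 1.059)² = 2 × 3.404² = 2 × 11.59 = 23.2.
Round up to the next whole participant.

n = 24 per group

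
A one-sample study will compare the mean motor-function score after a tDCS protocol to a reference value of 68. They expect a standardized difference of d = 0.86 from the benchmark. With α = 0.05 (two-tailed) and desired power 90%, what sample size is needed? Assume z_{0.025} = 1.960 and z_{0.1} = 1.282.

n = 15

For a one-sample test: n = ((z_{α/2} + z_β) / d)².
z_{α/2} + z_β = 1.960 + 1.282 = 3.242.
n = (3.242 / 0.86)² = 3.770² = 14.21.
Round up.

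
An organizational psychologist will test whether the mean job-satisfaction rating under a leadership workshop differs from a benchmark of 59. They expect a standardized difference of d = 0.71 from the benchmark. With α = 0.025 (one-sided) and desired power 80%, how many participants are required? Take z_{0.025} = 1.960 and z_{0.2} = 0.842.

n = 16

For a one-sample test: n = ((z_{α} + z_β) / d)².
z_{α} + z_β = 1.960 + 0.842 = 2.802.
n = (2.802 / 0.71)² = 3.946² = 15.57.
Round up.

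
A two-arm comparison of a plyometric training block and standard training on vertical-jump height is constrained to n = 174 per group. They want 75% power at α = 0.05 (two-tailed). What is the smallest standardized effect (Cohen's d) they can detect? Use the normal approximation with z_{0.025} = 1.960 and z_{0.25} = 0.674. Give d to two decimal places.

d_min ≈ 0.28

For two independent groups of n = 174 each: d_min = (z_{α/2} + z_β)·√(2/n).
z-sum = 1.960 + 0.674 = 2.634.
d_min = 2.634 × √(2/174) = 2.634 × 0.1072 = 0.282.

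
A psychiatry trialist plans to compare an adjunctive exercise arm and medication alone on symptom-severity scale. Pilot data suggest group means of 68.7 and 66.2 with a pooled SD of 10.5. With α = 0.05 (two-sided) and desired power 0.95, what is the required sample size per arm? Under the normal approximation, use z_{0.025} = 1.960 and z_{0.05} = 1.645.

Cohen's d = |M₁ − M₂| / SD_pooled = |68.7 − 66.2| / 10.5 = 2.5 / 10.5 = 0.238.
For two independent groups with equal n: n = 2·((z_{α/2} + z_β) / d)².
z_{α/2} + z_β = 1.960 + 1.645 = 3.605.
n = 2 × (3.605 / 0.238)² = 2 × 15.147² = 2 × 229.43 = 458.9.
Round up to the next whole participant.

n = 459 per group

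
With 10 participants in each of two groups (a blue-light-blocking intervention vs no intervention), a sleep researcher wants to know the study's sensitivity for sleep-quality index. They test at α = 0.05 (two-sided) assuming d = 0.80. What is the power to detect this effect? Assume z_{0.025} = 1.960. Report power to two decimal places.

power ≈ 0.43

For two equal groups, power = Φ(d·√(n/2) − z_{α/2}).
d·√(n/2) = 0.80 × √(10/2) = 0.80 × 2.236 = 1.789.
z_β = 1.789 − 1.960 = -0.171.
Power = Φ(-0.171) = 0.432.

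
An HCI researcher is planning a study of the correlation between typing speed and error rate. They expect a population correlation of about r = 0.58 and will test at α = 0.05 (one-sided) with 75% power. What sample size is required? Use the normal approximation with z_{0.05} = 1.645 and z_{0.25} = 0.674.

Fisher's z: C = ½·ln((1+r)/(1−r)) = ½·ln(3.7619) = 0.6625.
n = ((z_{α} + z_β)/C)² + 3.
(1.645 + 0.674) / 0.6625 = 2.319 / 0.6625 = 3.500.
n = 3.500² + 3 = 12.25 + 3 = 15.3.
Round up.

n = 16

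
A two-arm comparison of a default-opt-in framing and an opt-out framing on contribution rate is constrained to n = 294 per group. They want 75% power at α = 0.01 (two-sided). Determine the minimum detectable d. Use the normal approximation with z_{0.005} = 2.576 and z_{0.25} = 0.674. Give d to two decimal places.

For two independent groups of n = 294 each: d_min = (z_{α/2} + z_β)·√(2/n).
z-sum = 2.576 + 0.674 = 3.250.
d_min = 3.250 × √(2/294) = 3.250 × 0.0825 = 0.268.

d_min ≈ 0.27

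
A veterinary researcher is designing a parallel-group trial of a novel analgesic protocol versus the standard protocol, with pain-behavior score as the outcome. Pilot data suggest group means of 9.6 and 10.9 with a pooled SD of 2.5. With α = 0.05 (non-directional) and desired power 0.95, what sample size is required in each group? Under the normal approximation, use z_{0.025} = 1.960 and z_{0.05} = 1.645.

n = 97 per group

Cohen's d = |M₁ − M₂| / SD_pooled = |9.6 − 10.9| / 2.5 = 1.3 / 2.5 = 0.520.
For two independent groups with equal n: n = 2·((z_{α/2} + z_β) / d)².
z_{α/2} + z_β = 1.960 + 1.645 = 3.605.
n = 2 × (3.605 / 0.520)² = 2 × 6.933² = 2 × 48.06 = 96.1.
Round up to the next whole participant.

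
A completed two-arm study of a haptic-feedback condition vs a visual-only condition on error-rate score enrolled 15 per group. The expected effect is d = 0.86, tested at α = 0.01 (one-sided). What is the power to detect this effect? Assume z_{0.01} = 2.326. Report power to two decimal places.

For two equal groups, power = Φ(d·√(n/2) − z_{α}).
d·√(n/2) = 0.86 × √(15/2) = 0.86 × 2.739 = 2.355.
z_β = 2.355 − 2.326 = 0.029.
Power = Φ(0.029) = 0.512.

power ≈ 0.51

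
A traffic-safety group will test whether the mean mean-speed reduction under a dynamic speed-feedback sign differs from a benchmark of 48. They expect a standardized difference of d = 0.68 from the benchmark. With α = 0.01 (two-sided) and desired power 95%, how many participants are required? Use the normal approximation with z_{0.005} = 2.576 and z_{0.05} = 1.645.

n = 39

For a one-sample test: n = ((z_{α/2} + z_β) / d)².
z_{α/2} + z_β = 2.576 + 1.645 = 4.221.
n = (4.221 / 0.68)² = 6.207² = 38.53.
Round up.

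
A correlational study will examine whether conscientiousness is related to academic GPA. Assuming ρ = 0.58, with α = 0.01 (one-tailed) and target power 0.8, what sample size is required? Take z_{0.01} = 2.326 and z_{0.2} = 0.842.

Fisher's z: C = ½·ln((1+r)/(1−r)) = ½·ln(3.7619) = 0.6625.
n = ((z_{α} + z_β)/C)² + 3.
(2.326 + 0.842) / 0.6625 = 3.168 / 0.6625 = 4.782.
n = 4.782² + 3 = 22.87 + 3 = 25.9.
Round up.

n = 26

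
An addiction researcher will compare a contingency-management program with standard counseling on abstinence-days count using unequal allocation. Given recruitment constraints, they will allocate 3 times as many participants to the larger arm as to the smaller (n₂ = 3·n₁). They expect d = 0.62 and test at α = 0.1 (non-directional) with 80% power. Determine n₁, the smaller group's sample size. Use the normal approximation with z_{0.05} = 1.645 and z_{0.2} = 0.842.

n₁ = 22

With allocation ratio k = n₂/n₁ = 3, Var(x̄₁−x̄₂) = σ²(1/n₁ + 1/(k·n₁)) = σ²·(k+1)/(k·n₁).
So n₁ = (1 + 1/k)·((z_{α/2} + z_β)/d)² = 1.333 × (2.487/0.62)².
n₁ = 1.333 × 16.09 = 21.5.
Round up: n₁ = 22, giving n₂ = 3 × 22 = 66.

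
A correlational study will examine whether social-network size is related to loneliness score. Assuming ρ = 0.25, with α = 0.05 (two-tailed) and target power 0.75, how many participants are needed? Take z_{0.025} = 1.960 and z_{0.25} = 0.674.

Fisher's z: C = ½·ln((1+r)/(1−r)) = ½·ln(1.6667) = 0.2554.
n = ((z_{α/2} + z_β)/C)² + 3.
(1.960 + 0.674) / 0.2554 = 2.634 / 0.2554 = 10.313.
n = 10.313² + 3 = 106.36 + 3 = 109.4.
Round up.

n = 110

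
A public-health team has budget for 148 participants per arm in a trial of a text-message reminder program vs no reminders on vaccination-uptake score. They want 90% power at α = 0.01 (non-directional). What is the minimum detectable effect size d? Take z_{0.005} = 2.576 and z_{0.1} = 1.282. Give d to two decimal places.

d_min ≈ 0.45

For two independent groups of n = 148 each: d_min = (z_{α/2} + z_β)·√(2/n).
z-sum = 2.576 + 1.282 = 3.858.
d_min = 3.858 × √(2/148) = 3.858 × 0.1162 = 0.448.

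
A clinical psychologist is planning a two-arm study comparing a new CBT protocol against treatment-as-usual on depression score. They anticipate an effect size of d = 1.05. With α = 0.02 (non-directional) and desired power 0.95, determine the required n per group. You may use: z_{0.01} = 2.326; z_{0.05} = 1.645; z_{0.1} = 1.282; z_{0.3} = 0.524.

n = 29 per group

For two independent groups with equal n: n = 2·((z_{α/2} + z_β) / d)².
z_{α/2} + z_β = 2.326 + 1.645 = 3.971.
n = 2 × (3.971 / 1.05)² = 2 × 3.782² = 2 × 14.30 = 28.6.
Round up to the next whole participant.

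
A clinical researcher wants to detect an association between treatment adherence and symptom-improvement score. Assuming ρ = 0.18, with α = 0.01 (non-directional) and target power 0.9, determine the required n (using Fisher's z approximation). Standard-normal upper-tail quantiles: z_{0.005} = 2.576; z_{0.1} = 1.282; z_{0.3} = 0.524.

Fisher's z: C = ½·ln((1+r)/(1−r)) = ½·ln(1.4390) = 0.1820.
n = ((z_{α/2} + z_β)/C)² + 3.
(2.576 + 1.282) / 0.1820 = 3.858 / 0.1820 = 21.198.
n = 21.198² + 3 = 449.35 + 3 = 452.3.
Round up.

n = 453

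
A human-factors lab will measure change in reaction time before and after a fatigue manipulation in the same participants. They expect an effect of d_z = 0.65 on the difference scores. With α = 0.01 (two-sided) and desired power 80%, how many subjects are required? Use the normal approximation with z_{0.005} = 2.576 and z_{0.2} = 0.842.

For a paired (one-sample on differences) test: n = ((z_{α/2} + z_β) / d)².
z_{α/2} + z_β = 2.576 + 0.842 = 3.418.
n = (3.418 / 0.65)² = 5.258² = 27.65.
Round up.

n = 28 pairs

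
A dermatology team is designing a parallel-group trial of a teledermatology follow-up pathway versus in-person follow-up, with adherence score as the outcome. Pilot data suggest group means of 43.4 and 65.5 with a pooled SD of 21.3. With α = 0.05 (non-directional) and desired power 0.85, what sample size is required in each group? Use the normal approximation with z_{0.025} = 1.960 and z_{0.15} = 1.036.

Cohen's d = |M₁ − M₂| / SD_pooled = |43.4 − 65.5| / 21.3 = 22.1 / 21.3 = 1.038.
For two independent groups with equal n: n = 2·((z_{α/2} + z_β) / d)².
z_{α/2} + z_β = 1.960 + 1.036 = 2.996.
n = 2 × (2.996 / 1.038)² = 2 × 2.886² = 2 × 8.33 = 16.7.
Round up to the next whole participant.

n = 17 per group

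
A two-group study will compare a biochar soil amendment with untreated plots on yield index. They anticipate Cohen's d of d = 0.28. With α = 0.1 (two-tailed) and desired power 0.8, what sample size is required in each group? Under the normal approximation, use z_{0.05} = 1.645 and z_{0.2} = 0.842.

For two independent groups with equal n: n = 2·((z_{α/2} + z_β) / d)².
z_{α/2} + z_β = 1.645 + 0.842 = 2.487.
n = 2 × (2.487 / 0.28)² = 2 × 8.882² = 2 × 78.89 = 157.8.
Round up to the next whole participant.

n = 158 per group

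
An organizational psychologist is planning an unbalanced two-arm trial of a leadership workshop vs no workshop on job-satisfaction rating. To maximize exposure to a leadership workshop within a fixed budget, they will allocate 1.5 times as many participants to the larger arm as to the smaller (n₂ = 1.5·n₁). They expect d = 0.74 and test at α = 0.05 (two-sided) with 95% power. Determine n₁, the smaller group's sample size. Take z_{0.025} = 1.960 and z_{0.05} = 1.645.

n₁ = 40

With allocation ratio k = n₂/n₁ = 1.5, Var(x̄₁−x̄₂) = σ²(1/n₁ + 1/(k·n₁)) = σ²·(k+1)/(k·n₁).
So n₁ = (1 + 1/k)·((z_{α/2} + z_β)/d)² = 1.667 × (3.605/0.74)².
n₁ = 1.667 × 23.73 = 39.6.
Round up: n₁ = 40, giving n₂ = 1.5 × 40 = 60.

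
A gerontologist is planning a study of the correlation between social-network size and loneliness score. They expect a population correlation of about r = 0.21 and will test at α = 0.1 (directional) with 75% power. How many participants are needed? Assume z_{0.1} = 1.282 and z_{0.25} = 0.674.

Fisher's z: C = ½·ln((1+r)/(1−r)) = ½·ln(1.5316) = 0.2132.
n = ((z_{α} + z_β)/C)² + 3.
(1.282 + 0.674) / 0.2132 = 1.956 / 0.2132 = 9.174.
n = 9.174² + 3 = 84.17 + 3 = 87.2.
Round up.

n = 88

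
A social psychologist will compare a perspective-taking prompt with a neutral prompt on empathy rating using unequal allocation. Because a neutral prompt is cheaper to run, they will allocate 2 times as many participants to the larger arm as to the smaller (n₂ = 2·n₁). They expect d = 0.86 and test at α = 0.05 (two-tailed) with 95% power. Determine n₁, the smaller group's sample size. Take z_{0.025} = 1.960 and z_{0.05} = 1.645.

With allocation ratio k = n₂/n₁ = 2, Var(x̄₁−x̄₂) = σ²(1/n₁ + 1/(k·n₁)) = σ²·(k+1)/(k·n₁).
So n₁ = (1 + 1/k)·((z_{α/2} + z_β)/d)² = 1.500 × (3.605/0.86)².
n₁ = 1.500 × 17.57 = 26.4.
Round up: n₁ = 27, giving n₂ = 2 × 27 = 54.

n₁ = 27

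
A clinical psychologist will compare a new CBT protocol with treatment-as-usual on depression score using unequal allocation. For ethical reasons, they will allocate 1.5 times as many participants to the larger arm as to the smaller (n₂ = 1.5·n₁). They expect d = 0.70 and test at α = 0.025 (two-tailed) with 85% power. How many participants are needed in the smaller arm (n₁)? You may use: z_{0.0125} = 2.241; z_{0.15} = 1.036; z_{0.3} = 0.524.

n₁ = 37

With allocation ratio k = n₂/n₁ = 1.5, Var(x̄₁−x̄₂) = σ²(1/n₁ + 1/(k·n₁)) = σ²·(k+1)/(k·n₁).
So n₁ = (1 + 1/k)·((z_{α/2} + z_β)/d)² = 1.667 × (3.277/0.70)².
n₁ = 1.667 × 21.92 = 36.5.
Round up: n₁ = 37, giving n₂ = ⌈1.5 × 37⌉ = ⌈55.5⌉ = 56.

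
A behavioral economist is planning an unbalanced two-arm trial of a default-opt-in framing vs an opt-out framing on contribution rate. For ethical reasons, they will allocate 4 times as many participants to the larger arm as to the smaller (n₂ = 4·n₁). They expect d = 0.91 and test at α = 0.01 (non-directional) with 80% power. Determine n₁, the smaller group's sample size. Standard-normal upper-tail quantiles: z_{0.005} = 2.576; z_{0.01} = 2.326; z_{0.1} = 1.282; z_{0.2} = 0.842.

With allocation ratio k = n₂/n₁ = 4, Var(x̄₁−x̄₂) = σ²(1/n₁ + 1/(k·n₁)) = σ²·(k+1)/(k·n₁).
So n₁ = (1 + 1/k)·((z_{α/2} + z_β)/d)² = 1.250 × (3.418/0.91)².
n₁ = 1.250 × 14.11 = 17.6.
Round up: n₁ = 18, giving n₂ = 4 × 18 = 72.

n₁ = 18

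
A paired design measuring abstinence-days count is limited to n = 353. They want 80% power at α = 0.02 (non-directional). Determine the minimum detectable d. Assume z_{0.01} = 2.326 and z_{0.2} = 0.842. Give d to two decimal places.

d_min ≈ 0.17

For a single sample (or paired design) of n = 353: d_min = (z_{α/2} + z_β)/√n.
z-sum = 2.326 + 0.842 = 3.168.
d_min = 3.168 / √353 = 3.168 / 18.788 = 0.169.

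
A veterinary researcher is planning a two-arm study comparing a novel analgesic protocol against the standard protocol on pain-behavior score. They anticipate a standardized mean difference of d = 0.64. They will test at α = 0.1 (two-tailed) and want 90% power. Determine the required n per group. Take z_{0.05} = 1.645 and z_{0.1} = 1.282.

n = 42 per group

For two independent groups with equal n: n = 2·((z_{α/2} + z_β) / d)².
z_{α/2} + z_β = 1.645 + 1.282 = 2.927.
n = 2 × (2.927 / 0.64)² = 2 × 4.573² = 2 × 20.92 = 41.8.
Round up to the next whole participant.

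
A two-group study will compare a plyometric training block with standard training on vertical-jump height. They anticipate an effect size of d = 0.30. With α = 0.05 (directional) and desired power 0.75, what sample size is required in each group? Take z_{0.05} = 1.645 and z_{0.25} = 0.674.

n = 120 per group

For two independent groups with equal n: n = 2·((z_{α} + z_β) / d)².
z_{α} + z_β = 1.645 + 0.674 = 2.319.
n = 2 × (2.319 / 0.30)² = 2 × 7.730² = 2 × 59.75 = 119.5.
Round up to the next whole participant.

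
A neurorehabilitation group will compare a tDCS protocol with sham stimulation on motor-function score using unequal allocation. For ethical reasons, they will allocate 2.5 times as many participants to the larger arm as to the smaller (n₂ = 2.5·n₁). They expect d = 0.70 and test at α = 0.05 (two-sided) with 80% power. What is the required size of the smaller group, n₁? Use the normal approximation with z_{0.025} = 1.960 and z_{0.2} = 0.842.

With allocation ratio k = n₂/n₁ = 2.5, Var(x̄₁−x̄₂) = σ²(1/n₁ + 1/(k·n₁)) = σ²·(k+1)/(k·n₁).
So n₁ = (1 + 1/k)·((z_{α/2} + z_β)/d)² = 1.400 × (2.802/0.70)².
n₁ = 1.400 × 16.02 = 22.4.
Round up: n₁ = 23, giving n₂ = ⌈2.5 × 23⌉ = ⌈57.5⌉ = 58.

n₁ = 23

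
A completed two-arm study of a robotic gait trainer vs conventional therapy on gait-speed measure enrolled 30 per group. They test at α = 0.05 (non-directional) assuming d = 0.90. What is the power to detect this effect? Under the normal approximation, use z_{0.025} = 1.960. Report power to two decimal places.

For two equal groups, power = Φ(d·√(n/2) − z_{α/2}).
d·√(n/2) = 0.90 × √(30/2) = 0.90 × 3.873 = 3.486.
z_β = 3.486 − 1.960 = 1.526.
Power = Φ(1.526) = 0.936.

power ≈ 0.94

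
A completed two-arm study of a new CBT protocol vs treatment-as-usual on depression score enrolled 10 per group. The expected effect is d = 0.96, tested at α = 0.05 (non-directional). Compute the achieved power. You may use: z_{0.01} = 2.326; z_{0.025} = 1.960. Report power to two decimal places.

For two equal groups, power = Φ(d·√(n/2) − z_{α/2}).
d·√(n/2) = 0.96 × √(10/2) = 0.96 × 2.236 = 2.147.
z_β = 2.147 − 1.960 = 0.187.
Power = Φ(0.187) = 0.574.

power ≈ 0.57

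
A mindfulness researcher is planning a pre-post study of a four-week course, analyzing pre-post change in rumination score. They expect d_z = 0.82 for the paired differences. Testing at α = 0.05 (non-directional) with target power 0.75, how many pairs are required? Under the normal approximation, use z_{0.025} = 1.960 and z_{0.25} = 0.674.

For a paired (one-sample on differences) test: n = ((z_{α/2} + z_β) / d)².
z_{α/2} + z_β = 1.960 + 0.674 = 2.634.
n = (2.634 / 0.82)² = 3.212² = 10.32.
Round up.

n = 11 pairs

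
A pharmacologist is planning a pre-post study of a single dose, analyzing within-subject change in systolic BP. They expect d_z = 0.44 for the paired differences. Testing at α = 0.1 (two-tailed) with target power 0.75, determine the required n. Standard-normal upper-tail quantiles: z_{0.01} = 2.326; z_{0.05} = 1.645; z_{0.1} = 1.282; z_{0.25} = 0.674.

For a paired (one-sample on differences) test: n = ((z_{α/2} + z_β) / d)².
z_{α/2} + z_β = 1.645 + 0.674 = 2.319.
n = (2.319 / 0.44)² = 5.270² = 27.78.
Round up.

n = 28 pairs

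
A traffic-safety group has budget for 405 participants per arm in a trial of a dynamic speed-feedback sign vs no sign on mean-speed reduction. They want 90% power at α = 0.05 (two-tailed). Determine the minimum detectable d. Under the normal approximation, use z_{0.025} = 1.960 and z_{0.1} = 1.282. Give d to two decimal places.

For two independent groups of n = 405 each: d_min = (z_{α/2} + z_β)·√(2/n).
z-sum = 1.960 + 1.282 = 3.242.
d_min = 3.242 × √(2/405) = 3.242 × 0.0703 = 0.228.

d_min ≈ 0.23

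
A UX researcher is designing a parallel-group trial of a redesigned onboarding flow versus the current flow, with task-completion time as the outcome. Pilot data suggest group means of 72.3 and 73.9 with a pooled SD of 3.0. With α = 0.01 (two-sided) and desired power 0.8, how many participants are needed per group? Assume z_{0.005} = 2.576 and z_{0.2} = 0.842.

n = 83 per group

Cohen's d = |M₁ − M₂| / SD_pooled = |72.3 − 73.9| / 3.0 = 1.6 / 3.0 = 0.533.
For two independent groups with equal n: n = 2·((z_{α/2} + z_β) / d)².
z_{α/2} + z_β = 2.576 + 0.842 = 3.418.
n = 2 × (3.418 / 0.533)² = 2 × 6.413² = 2 × 41.12 = 82.2.
Round up to the next whole participant.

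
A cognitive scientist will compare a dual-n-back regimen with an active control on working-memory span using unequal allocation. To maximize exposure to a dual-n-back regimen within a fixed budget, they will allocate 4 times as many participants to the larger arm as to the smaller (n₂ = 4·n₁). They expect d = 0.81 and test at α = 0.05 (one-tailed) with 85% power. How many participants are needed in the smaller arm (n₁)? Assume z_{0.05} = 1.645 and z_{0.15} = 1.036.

n₁ = 14

With allocation ratio k = n₂/n₁ = 4, Var(x̄₁−x̄₂) = σ²(1/n₁ + 1/(k·n₁)) = σ²·(k+1)/(k·n₁).
So n₁ = (1 + 1/k)·((z_{α} + z_β)/d)² = 1.250 × (2.681/0.81)².
n₁ = 1.250 × 10.96 = 13.7.
Round up: n₁ = 14, giving n₂ = 4 × 14 = 56.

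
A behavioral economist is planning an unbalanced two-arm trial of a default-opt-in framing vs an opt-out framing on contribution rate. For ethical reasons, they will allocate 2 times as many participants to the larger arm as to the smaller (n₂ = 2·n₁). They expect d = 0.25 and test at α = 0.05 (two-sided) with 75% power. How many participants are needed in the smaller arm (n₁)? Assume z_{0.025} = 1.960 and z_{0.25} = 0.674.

With allocation ratio k = n₂/n₁ = 2, Var(x̄₁−x̄₂) = σ²(1/n₁ + 1/(k·n₁)) = σ²·(k+1)/(k·n₁).
So n₁ = (1 + 1/k)·((z_{α/2} + z_β)/d)² = 1.500 × (2.634/0.25)².
n₁ = 1.500 × 111.01 = 166.5.
Round up: n₁ = 167, giving n₂ = 2 × 167 = 334.

n₁ = 167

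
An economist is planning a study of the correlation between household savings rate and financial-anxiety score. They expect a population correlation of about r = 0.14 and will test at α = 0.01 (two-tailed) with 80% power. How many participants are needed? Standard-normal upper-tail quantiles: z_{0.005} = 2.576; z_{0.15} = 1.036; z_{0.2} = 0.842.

n = 592

Fisher's z: C = ½·ln((1+r)/(1−r)) = ½·ln(1.3256) = 0.1409.
n = ((z_{α/2} + z_β)/C)² + 3.
(2.576 + 0.842) / 0.1409 = 3.418 / 0.1409 = 24.258.
n = 24.258² + 3 = 588.47 + 3 = 591.5.
Round up.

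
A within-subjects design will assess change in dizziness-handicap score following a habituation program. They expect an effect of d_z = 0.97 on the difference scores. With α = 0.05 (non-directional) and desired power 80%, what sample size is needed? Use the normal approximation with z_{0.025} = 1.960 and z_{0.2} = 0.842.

For a paired (one-sample on differences) test: n = ((z_{α/2} + z_β) / d)².
z_{α/2} + z_β = 1.960 + 0.842 = 2.802.
n = (2.802 / 0.97)² = 2.889² = 8.34.
Round up.

n = 9 pairs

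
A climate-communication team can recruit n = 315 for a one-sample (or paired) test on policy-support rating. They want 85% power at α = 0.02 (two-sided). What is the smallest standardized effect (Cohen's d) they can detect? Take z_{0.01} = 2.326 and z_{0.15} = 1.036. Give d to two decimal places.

d_min ≈ 0.19

For a single sample (or paired design) of n = 315: d_min = (z_{α/2} + z_β)/√n.
z-sum = 2.326 + 1.036 = 3.362.
d_min = 3.362 / √315 = 3.362 / 17.748 = 0.189.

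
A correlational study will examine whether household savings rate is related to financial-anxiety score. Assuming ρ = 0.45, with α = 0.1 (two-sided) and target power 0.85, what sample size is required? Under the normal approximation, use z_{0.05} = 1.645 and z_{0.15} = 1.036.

Fisher's z: C = ½·ln((1+r)/(1−r)) = ½·ln(2.6364) = 0.4847.
n = ((z_{α/2} + z_β)/C)² + 3.
(1.645 + 1.036) / 0.4847 = 2.681 / 0.4847 = 5.531.
n = 5.531² + 3 = 30.59 + 3 = 33.6.
Round up.

n = 34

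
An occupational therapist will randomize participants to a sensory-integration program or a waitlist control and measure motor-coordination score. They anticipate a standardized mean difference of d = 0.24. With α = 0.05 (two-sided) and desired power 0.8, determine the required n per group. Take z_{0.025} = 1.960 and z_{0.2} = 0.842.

n = 273 per group

For two independent groups with equal n: n = 2·((z_{α/2} + z_β) / d)².
z_{α/2} + z_β = 1.960 + 0.842 = 2.802.
n = 2 × (2.802 / 0.24)² = 2 × 11.675² = 2 × 136.31 = 272.6.
Round up to the next whole participant.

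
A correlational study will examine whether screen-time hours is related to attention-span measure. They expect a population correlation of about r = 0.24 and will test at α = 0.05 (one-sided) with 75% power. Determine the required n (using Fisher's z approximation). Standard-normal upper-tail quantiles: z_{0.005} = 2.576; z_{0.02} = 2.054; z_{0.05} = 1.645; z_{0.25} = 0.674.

n = 93

Fisher's z: C = ½·ln((1+r)/(1−r)) = ½·ln(1.6316) = 0.2448.
n = ((z_{α} + z_β)/C)² + 3.
(1.645 + 0.674) / 0.2448 = 2.319 / 0.2448 = 9.473.
n = 9.473² + 3 = 89.74 + 3 = 92.7.
Round up.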